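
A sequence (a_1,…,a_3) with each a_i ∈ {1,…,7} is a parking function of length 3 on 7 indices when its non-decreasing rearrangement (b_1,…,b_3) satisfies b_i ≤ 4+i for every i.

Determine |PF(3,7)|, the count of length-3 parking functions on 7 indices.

320

#PF = (7−3+1)·(7+1)^(3−1) = 5·64 = 320
Example (6,6,4) → sorted (4,6,6): b_i ≤ 4+i ∀i, a PF.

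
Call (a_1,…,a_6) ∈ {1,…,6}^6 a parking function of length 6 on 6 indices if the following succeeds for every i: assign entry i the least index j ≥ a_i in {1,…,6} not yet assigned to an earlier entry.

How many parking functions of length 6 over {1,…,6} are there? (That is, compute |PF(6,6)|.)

|PF| = 1·7^5 = 1 · 16807 = 16807 [KW]
Example (6,5,2,1,2,3) → sorted (1,2,2,3,5,6): b_i ≤ i ∀i, a PF.

16807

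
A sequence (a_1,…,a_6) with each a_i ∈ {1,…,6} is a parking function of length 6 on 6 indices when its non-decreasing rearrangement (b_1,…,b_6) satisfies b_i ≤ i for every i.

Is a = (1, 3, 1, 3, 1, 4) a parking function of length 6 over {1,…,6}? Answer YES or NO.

Rearranged: b = (1, 1, 1, 3, 3, 4).
  b_1=1 ≤ 1
  b_2=1 ≤ 2
  b_3=1 ≤ 3
  b_4=3 ≤ 4
  b_5=3 ≤ 5
  b_6=4 ≤ 6
All bounds hold ⇒ YES

YES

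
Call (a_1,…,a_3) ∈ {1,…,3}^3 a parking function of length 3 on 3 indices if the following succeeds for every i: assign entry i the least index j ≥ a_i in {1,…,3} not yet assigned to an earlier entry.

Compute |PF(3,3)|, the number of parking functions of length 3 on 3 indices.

|PF| = (4−3)·4^(3−1) = 1·16 = 16
One tuple (1,1,1) → sorted (1,1,1): b_i ≤ i ∀i, a PF.

16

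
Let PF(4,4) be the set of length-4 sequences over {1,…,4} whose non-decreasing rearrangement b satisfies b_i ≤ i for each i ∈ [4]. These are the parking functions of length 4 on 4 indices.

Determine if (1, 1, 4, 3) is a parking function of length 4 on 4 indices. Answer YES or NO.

Rearranged: b = (1, 1, 3, 4).
  b_1=1 ≤ 1
  b_2=1 ≤ 2
  b_3=3 ≤ 3
  b_4=4 ≤ 4
All bounds hold ⇒ YES

YES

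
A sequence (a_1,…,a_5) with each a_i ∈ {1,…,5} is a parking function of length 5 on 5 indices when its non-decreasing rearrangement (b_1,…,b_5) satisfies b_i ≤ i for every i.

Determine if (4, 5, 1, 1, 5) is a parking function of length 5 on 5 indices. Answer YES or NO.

NO

Sorted: b = (1, 1, 4, 5, 5).
  b_1=1 ≤ 1
  b_2=1 ≤ 2
  b_3=4 > 3
  fails at i=3 ⇒ NO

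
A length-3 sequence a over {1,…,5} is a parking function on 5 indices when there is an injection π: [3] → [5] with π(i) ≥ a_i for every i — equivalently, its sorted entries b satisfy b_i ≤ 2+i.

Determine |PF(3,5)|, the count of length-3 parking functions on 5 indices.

|PF| = (5+1−3)·(5+1)^{3−1} = 3·36 = 108
Check (1,4,1) → sorted (1,1,4): b_i ≤ 2+i ∀i, a PF.

108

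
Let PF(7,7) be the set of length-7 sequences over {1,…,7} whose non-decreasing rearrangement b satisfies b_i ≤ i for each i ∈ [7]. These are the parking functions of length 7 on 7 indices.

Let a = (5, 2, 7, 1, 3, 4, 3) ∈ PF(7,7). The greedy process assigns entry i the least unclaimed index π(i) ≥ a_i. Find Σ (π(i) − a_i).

Σπ = 28 ({1..7} each once); Σa = 5+2+7+1+3+4+3 = 25; disp = 28−25 = 3.

3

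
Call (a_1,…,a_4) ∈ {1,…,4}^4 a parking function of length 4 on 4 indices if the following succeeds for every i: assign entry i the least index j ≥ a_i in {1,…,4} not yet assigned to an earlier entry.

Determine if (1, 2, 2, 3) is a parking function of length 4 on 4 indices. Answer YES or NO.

Rearranged: b = (1, 2, 2, 3).
  b_1=1 ≤ 1
  b_2=2 ≤ 2
  b_3=2 ≤ 3
  b_4=3 ≤ 4
All bounds hold ⇒ YES

YES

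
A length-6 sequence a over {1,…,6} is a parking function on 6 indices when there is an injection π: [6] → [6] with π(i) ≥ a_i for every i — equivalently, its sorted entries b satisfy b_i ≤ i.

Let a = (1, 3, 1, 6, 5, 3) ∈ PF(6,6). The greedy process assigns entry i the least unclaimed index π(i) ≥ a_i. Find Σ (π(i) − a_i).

Σπ(i) = 1+…+6 = 21; Σa = 1+3+1+6+5+3 = 19; disp = 21−19 = 2.

2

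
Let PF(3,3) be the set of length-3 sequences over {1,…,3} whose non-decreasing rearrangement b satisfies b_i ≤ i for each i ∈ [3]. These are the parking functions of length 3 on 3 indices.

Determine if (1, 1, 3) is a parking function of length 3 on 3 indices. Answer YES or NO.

Rearranged: b = (1, 1, 3).
  b_1=1 ≤ 1
  b_2=1 ≤ 2
  b_3=3 ≤ 3
All bounds hold ⇒ YES

YES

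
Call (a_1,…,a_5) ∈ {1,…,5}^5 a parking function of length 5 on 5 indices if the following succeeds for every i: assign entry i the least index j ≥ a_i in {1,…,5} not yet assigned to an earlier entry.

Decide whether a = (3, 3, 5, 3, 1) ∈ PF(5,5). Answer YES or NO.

Rearranged: b = (1, 3, 3, 3, 5).
  b_1=1 ≤ 1
  b_2=3 > 2
  fails at i=2 ⇒ NO

NO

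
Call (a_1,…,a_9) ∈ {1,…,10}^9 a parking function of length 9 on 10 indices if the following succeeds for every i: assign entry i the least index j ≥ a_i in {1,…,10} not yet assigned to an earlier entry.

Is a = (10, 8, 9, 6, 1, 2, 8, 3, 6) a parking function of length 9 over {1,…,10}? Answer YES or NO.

Rearranged: b = (1, 2, 3, 6, 6, 8, 8, 9, 10).
  b_1=1 ≤ 2
  b_2=2 ≤ 3
  b_3=3 ≤ 4
  b_4=6 > 5
  fails at i=4 ⇒ NO

NO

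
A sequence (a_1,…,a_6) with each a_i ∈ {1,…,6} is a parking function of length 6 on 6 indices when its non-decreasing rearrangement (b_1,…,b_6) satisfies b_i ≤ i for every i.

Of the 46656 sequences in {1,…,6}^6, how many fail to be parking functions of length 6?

29849

|PF(6,6)| = (7−6)·7^(6−1) = 1×16807 = 16807
E.g. (4,3,3,4,3,5) → sorted (3,3,3,4,4,5): b_1=3>1, not a PF.
6^6 − 16807 = 46656 − 16807 = 29849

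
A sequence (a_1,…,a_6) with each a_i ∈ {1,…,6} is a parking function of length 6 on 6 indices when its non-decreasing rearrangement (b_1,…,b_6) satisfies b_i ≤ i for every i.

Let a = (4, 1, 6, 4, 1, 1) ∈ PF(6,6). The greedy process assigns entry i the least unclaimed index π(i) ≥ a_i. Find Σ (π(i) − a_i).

Σπ = 21 ({1..6} each once); Σa = 4+1+6+4+1+1 = 17; disp = 21−17 = 4.

4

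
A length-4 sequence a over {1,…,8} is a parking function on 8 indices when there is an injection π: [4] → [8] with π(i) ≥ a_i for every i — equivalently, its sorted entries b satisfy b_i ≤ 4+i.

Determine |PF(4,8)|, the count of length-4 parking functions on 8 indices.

3645

|PF(4,8)| = (8−4+1)·(8+1)^(4−1) = 5×729 = 3645 [KW]
Check (1,5,1,6) → sorted (1,1,5,6): b_i ≤ 4+i ∀i, a PF.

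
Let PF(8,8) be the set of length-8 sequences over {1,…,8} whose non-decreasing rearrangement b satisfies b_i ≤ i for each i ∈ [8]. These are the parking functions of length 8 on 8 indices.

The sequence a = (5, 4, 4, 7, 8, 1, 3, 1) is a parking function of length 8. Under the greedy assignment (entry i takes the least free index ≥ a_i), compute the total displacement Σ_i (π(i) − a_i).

Σπ = 36 ({1..8} each once); Σa = 5+4+4+7+8+1+3+1 = 33; disp = 36−33 = 3.

3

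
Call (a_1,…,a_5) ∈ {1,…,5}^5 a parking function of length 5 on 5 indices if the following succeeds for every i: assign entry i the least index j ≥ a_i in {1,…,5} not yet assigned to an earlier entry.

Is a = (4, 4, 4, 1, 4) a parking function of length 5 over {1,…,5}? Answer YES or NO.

NO

Sorted: b = (1, 4, 4, 4, 4).
  b_1=1 ≤ 1
  b_2=4 > 2
  fails at i=2 ⇒ NO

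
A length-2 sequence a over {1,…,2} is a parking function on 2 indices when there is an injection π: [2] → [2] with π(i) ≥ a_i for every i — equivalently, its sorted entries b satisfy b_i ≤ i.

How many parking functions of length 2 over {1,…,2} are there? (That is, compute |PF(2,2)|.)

|PF(2,2)| = (3−2)·3^(2−1) = 1 · 3 = 3 (Pollak)
E.g. (1,2) → sorted (1,2): b_i ≤ i ∀i, a PF.

3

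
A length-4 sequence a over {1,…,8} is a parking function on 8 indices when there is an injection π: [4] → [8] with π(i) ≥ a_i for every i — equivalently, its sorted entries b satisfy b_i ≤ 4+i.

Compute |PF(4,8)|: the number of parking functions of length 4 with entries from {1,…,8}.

|PF| = 5·9^3 = 5 · 729 = 3645 (Pollak)
Check (2,4,5,6) → sorted (2,4,5,6): b_i ≤ 4+i ∀i, a PF.

3645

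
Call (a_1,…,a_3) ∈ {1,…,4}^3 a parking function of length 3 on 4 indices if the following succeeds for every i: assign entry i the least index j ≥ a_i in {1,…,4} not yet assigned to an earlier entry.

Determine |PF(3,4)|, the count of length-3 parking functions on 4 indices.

#PF = (4+1−3)·(4+1)^{3−1} = 2 · 25 = 50
Check (3,2,1) → sorted (1,2,3): b_i ≤ 1+i ∀i, a PF.

50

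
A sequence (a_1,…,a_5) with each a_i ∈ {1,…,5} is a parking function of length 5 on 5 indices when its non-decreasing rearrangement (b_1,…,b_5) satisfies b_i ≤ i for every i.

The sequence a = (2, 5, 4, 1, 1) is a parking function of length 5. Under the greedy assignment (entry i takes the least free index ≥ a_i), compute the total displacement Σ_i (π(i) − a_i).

Σπ(i) = 1+…+5 = 15; Σa = 2+5+4+1+1 = 13; disp = 15−13 = 2.

2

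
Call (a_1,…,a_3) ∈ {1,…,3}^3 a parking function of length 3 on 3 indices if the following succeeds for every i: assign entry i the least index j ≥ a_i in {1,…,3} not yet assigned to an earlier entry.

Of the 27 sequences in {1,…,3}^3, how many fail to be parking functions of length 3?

11

|PF(3,3)| = (4−3)·4^(3−1) = 1×16 = 16
Example (1,3,3) → sorted (1,3,3): b_2=3>2, not a PF.
Total 27; non-PF = 27−16 = 11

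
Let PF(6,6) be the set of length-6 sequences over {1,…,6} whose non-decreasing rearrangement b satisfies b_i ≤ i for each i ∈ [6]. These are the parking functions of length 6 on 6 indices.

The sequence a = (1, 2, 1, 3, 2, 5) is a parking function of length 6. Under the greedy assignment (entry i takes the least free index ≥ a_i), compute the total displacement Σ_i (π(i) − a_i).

Σπ = 6·7/2 = 21 (π permutes [6]); Σa = 1+2+1+3+2+5 = 14; disp = 21−14 = 7.

7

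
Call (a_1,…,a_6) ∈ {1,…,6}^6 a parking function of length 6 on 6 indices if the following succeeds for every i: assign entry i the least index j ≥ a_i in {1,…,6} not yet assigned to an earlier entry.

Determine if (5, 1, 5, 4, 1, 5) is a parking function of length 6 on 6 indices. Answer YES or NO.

NO

Order a: b = (1, 1, 4, 5, 5, 5).
  b_1=1 ≤ 1
  b_2=1 ≤ 2
  b_3=4 > 3
  fails at i=3 ⇒ NO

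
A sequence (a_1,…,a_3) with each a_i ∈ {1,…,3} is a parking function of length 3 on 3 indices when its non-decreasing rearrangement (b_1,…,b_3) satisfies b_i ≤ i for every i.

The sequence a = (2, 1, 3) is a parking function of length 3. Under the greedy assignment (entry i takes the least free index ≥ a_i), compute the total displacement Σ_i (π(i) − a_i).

Σπ(i) = 1+…+3 = 6; Σa = 2+1+3 = 6; disp = 6−6 = 0.

0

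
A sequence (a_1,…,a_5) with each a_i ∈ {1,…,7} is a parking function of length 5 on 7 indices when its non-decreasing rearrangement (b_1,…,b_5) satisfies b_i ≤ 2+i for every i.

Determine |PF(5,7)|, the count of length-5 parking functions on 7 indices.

12288

#PF = (8−5)·8^(5−1) = 3 · 4096 = 12288 (Pollak)
Example (2,5,6,4,7) → sorted (2,4,5,6,7): b_i ≤ 2+i ∀i, a PF.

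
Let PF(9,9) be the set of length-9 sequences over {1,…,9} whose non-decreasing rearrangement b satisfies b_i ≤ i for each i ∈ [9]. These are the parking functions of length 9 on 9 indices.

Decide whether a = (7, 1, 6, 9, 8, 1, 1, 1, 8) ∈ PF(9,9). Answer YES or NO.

Order a: b = (1, 1, 1, 1, 6, 7, 8, 8, 9).
  b_1=1 ≤ 1
  b_2=1 ≤ 2
  b_3=1 ≤ 3
  b_4=1 ≤ 4
  b_5=6 > 5
  fails at i=5 ⇒ NO

NO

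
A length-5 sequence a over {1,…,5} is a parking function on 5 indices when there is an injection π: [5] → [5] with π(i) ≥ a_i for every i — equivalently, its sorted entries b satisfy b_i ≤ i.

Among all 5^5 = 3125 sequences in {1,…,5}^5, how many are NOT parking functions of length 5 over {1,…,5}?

|PF(5,5)| = (5+1−5)·(5+1)^{5−1} = 1×1296 = 1296
One tuple (1,2,1,5,5) → sorted (1,1,2,5,5): b_4=5>4, not a PF.
5^5 − 1296 = 3125 − 1296 = 1829

1829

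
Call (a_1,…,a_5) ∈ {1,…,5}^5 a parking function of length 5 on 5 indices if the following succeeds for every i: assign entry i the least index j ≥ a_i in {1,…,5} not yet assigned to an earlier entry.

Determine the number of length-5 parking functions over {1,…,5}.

Count = (5+1−5)·(5+1)^{5−1} = 1 · 1296 = 1296 [KW]
Check (1,4,3,5,2) → sorted (1,2,3,4,5): b_i ≤ i ∀i, a PF.

1296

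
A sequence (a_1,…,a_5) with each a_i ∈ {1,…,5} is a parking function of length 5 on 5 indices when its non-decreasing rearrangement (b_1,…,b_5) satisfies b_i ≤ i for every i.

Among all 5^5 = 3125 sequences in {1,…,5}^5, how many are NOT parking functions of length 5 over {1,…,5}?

1829

|PF(5,5)| = 1·6^4 = 1 · 1296 = 1296 (Pollak)
Example (5,4,5,3,3) → sorted (3,3,4,5,5): b_1=3>1, not a PF.
So 3125 − 1296 = 1829 fail.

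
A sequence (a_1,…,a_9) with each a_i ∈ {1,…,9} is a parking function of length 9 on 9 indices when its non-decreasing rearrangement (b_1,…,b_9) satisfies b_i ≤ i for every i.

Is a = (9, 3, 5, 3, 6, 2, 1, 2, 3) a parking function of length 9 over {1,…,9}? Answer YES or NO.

Sorted: b = (1, 2, 2, 3, 3, 3, 5, 6, 9).
  b_1=1 ≤ 1
  b_2=2 ≤ 2
  b_3=2 ≤ 3
  b_4=3 ≤ 4
  b_5=3 ≤ 5
  b_6=3 ≤ 6
  b_7=5 ≤ 7
  b_8=6 ≤ 8
  b_9=9 ≤ 9
All bounds hold ⇒ YES

YES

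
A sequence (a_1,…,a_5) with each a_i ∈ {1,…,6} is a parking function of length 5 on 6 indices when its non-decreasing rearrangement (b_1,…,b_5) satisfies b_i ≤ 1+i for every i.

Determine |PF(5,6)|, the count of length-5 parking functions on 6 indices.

|PF| = 2·7^4 = 2·2401 = 4802
One tuple (5,2,1,2,1) → sorted (1,1,2,2,5): b_i ≤ 1+i ∀i, a PF.

4802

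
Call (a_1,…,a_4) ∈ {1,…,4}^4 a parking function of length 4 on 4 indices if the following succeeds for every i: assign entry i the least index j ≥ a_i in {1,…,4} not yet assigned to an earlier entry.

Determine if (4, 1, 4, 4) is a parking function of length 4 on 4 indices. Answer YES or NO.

NO

Sorted: b = (1, 4, 4, 4).
  b_1=1 ≤ 1
  b_2=4 > 2
  fails at i=2 ⇒ NO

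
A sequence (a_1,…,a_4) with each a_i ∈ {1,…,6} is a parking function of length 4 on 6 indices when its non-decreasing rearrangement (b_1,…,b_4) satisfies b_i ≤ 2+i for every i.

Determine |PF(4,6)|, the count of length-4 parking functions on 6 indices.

1029

Count = 3·7^3 = 3×343 = 1029 [KW]
One tuple (1,3,6,1) → sorted (1,1,3,6): b_i ≤ 2+i ∀i, a PF.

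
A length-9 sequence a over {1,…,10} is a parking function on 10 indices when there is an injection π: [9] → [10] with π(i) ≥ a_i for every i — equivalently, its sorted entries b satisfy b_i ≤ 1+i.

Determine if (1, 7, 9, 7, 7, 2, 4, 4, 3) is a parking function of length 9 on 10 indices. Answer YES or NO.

Sorted: b = (1, 2, 3, 4, 4, 7, 7, 7, 9).
  b_1=1 ≤ 2
  b_2=2 ≤ 3
  b_3=3 ≤ 4
  b_4=4 ≤ 5
  b_5=4 ≤ 6
  b_6=7 ≤ 7
  b_7=7 ≤ 8
  b_8=7 ≤ 9
  b_9=9 ≤ 10
All bounds hold ⇒ YES

YES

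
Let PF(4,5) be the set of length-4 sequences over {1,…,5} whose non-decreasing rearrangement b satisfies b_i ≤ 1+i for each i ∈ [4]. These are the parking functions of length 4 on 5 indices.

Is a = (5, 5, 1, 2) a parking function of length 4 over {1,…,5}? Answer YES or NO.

NO

Order a: b = (1, 2, 5, 5).
  b_1=1 ≤ 2
  b_2=2 ≤ 3
  b_3=5 > 4
  fails at i=3 ⇒ NO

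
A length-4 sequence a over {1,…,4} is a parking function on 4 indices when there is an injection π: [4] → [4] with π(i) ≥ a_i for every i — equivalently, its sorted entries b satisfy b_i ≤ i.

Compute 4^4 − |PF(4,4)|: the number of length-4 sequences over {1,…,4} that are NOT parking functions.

131

|PF(4,4)| = 1·5^3 = 1×125 = 125 [KW]
E.g. (3,2,4,2) → sorted (2,2,3,4): b_1=2>1, not a PF.
So 256 − 125 = 131 fail.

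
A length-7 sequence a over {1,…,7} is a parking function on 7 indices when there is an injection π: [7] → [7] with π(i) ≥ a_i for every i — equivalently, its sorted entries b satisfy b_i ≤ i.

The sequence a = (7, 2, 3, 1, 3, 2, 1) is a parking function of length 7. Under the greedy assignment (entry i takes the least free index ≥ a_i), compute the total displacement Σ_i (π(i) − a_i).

9

Σπ(i) = 1+…+7 = 28; Σa = 7+2+3+1+3+2+1 = 19; disp = 28−19 = 9.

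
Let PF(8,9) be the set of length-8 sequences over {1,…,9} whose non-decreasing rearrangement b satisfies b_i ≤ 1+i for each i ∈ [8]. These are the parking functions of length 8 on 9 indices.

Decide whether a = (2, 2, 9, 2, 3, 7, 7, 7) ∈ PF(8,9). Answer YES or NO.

NO

Sorted: b = (2, 2, 2, 3, 7, 7, 7, 9).
  b_1=2 ≤ 2
  b_2=2 ≤ 3
  b_3=2 ≤ 4
  b_4=3 ≤ 5
  b_5=7 > 6
  fails at i=5 ⇒ NO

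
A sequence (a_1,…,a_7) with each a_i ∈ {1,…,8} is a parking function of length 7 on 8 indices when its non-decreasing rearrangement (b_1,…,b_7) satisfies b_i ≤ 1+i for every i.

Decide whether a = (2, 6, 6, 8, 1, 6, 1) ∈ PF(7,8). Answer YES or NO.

NO

Rearranged: b = (1, 1, 2, 6, 6, 6, 8).
  b_1=1 ≤ 2
  b_2=1 ≤ 3
  b_3=2 ≤ 4
  b_4=6 > 5
  fails at i=4 ⇒ NO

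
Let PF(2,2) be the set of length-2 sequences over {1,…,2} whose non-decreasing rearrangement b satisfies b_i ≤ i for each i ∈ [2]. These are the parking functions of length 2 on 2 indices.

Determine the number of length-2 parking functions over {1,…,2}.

3

|PF(2,2)| = 1·3^1 = 1×3 = 3 [KW]
One tuple (1,1) → sorted (1,1): b_i ≤ i ∀i, a PF.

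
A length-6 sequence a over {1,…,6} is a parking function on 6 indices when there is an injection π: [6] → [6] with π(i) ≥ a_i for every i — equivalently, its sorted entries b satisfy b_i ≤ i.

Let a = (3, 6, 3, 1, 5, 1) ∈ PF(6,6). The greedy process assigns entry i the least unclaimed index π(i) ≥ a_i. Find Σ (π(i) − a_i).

Σπ = 21 ({1..6} each once); Σa = 3+6+3+1+5+1 = 19; disp = 21−19 = 2.

2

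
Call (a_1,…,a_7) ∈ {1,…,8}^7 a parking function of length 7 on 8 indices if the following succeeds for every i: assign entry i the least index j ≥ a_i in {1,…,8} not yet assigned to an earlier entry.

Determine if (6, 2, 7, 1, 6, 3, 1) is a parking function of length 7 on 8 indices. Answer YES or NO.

YES

Order a: b = (1, 1, 2, 3, 6, 6, 7).
  b_1=1 ≤ 2
  b_2=1 ≤ 3
  b_3=2 ≤ 4
  b_4=3 ≤ 5
  b_5=6 ≤ 6
  b_6=6 ≤ 7
  b_7=7 ≤ 8
All bounds hold ⇒ YES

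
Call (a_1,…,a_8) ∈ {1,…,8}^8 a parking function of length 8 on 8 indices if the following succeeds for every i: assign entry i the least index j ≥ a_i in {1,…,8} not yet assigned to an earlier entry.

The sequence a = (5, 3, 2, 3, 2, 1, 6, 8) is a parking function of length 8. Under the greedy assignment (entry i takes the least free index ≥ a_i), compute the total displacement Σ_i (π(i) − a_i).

Σπ = 36 ({1..8} each once); Σa = 5+3+2+3+2+1+6+8 = 30; disp = 36−30 = 6.

6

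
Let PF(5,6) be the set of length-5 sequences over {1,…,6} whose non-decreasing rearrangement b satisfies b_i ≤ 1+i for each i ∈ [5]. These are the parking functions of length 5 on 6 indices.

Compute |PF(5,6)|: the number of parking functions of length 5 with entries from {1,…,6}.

#PF = (6+1−5)·(6+1)^{5−1} = 2 · 2401 = 4802 (Pollak)
One tuple (3,5,6,1,2) → sorted (1,2,3,5,6): b_i ≤ 1+i ∀i, a PF.

4802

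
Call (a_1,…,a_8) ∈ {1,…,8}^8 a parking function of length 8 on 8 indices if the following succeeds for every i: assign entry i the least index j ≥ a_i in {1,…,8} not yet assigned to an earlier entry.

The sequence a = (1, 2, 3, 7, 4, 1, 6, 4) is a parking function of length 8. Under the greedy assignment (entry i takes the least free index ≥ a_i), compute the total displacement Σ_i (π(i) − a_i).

8

Σπ = 8·9/2 = 36 (π permutes [8]); Σa = 1+2+3+7+4+1+6+4 = 28; disp = 36−28 = 8.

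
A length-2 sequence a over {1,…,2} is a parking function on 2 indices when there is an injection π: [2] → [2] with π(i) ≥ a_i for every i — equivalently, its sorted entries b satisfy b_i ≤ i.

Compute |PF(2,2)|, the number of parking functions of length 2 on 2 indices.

3

|PF| = (2+1−2)·(2+1)^{2−1} = 1 · 3 = 3
One tuple (1,2) → sorted (1,2): b_i ≤ i ∀i, a PF.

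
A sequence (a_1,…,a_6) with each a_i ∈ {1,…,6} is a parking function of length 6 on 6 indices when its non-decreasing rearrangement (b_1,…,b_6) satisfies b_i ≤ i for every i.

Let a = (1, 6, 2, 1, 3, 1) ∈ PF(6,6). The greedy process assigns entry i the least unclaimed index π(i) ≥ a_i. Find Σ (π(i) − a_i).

Σπ = 6·7/2 = 21 (π permutes [6]); Σa = 1+6+2+1+3+1 = 14; disp = 21−14 = 7.

7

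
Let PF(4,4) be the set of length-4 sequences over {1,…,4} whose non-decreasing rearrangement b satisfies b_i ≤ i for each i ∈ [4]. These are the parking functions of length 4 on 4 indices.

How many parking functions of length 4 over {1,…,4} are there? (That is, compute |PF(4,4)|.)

#PF = (4+1−4)·(4+1)^{4−1} = 1 · 125 = 125 [KW]
E.g. (3,1,3,2) → sorted (1,2,3,3): b_i ≤ i ∀i, a PF.

125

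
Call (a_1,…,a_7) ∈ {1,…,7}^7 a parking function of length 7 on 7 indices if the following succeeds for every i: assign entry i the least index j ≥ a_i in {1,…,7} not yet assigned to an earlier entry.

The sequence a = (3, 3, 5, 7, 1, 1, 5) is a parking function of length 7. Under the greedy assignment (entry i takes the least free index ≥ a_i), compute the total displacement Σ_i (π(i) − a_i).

3

Σπ = 28 ({1..7} each once); Σa = 3+3+5+7+1+1+5 = 25; disp = 28−25 = 3.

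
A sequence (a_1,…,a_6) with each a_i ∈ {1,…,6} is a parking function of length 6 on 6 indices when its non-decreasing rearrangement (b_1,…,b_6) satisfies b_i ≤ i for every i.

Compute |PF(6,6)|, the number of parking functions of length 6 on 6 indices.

#PF = (6+1−6)·(6+1)^{6−1} = 1·16807 = 16807 [KW]
Check (6,2,4,1,3,5) → sorted (1,2,3,4,5,6): b_i ≤ i ∀i, a PF.

16807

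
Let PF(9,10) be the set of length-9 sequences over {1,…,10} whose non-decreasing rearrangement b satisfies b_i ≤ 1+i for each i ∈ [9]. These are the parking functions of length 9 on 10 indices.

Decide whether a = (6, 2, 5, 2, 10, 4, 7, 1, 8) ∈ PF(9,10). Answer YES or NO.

YES

Order a: b = (1, 2, 2, 4, 5, 6, 7, 8, 10).
  b_1=1 ≤ 2
  b_2=2 ≤ 3
  b_3=2 ≤ 4
  b_4=4 ≤ 5
  b_5=5 ≤ 6
  b_6=6 ≤ 7
  b_7=7 ≤ 8
  b_8=8 ≤ 9
  b_9=10 ≤ 10
All bounds hold ⇒ YES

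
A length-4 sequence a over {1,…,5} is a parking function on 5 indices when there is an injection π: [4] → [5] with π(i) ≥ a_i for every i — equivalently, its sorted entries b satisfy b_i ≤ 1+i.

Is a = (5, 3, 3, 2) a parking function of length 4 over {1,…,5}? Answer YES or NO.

YES

Order a: b = (2, 3, 3, 5).
  b_1=2 ≤ 2
  b_2=3 ≤ 3
  b_3=3 ≤ 4
  b_4=5 ≤ 5
All bounds hold ⇒ YES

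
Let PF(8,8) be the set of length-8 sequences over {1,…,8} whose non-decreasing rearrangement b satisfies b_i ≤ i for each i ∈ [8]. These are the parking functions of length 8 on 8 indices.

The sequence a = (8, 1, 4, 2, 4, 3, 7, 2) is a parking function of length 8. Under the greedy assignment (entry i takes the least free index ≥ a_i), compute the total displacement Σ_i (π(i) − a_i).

5

Σπ = 36 ({1..8} each once); Σa = 8+1+4+2+4+3+7+2 = 31; disp = 36−31 = 5.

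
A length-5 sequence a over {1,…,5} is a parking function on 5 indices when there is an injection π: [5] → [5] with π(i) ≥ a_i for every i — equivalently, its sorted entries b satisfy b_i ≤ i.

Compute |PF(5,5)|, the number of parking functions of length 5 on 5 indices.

|PF(5,5)| = (5+1−5)·(5+1)^{5−1} = 1×1296 = 1296
Check (1,3,3,2,5) → sorted (1,2,3,3,5): b_i ≤ i ∀i, a PF.

1296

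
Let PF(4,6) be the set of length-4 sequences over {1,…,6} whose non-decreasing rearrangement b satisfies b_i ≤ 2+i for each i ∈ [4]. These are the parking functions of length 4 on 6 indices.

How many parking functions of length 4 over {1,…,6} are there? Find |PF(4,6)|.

#PF = (6−4+1)·(6+1)^(4−1) = 3·343 = 1029 (Pollak)
Check (2,5,4,6) → sorted (2,4,5,6): b_i ≤ 2+i ∀i, a PF.

1029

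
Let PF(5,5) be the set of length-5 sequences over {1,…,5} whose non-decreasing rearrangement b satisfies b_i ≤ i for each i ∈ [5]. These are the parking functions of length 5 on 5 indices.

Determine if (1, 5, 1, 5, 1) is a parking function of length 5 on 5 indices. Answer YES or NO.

Order a: b = (1, 1, 1, 5, 5).
  b_1=1 ≤ 1
  b_2=1 ≤ 2
  b_3=1 ≤ 3
  b_4=5 > 4
  fails at i=4 ⇒ NO

NO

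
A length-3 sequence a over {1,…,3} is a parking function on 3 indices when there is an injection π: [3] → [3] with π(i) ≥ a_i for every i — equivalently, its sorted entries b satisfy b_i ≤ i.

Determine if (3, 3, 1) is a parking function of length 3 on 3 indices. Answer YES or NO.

Order a: b = (1, 3, 3).
  b_1=1 ≤ 1
  b_2=3 > 2
  fails at i=2 ⇒ NO

NO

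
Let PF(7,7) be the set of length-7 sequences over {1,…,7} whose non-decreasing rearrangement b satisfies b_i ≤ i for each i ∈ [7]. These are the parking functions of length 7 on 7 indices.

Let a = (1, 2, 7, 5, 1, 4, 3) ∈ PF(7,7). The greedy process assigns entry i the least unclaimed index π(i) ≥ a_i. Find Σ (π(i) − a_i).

5

Σπ(i) = 1+…+7 = 28; Σa = 1+2+7+5+1+4+3 = 23; disp = 28−23 = 5.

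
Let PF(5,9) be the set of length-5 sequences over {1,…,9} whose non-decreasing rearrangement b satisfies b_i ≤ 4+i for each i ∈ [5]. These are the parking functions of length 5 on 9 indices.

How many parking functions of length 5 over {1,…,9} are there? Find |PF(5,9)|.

50000

|PF| = 5·10^4 = 5 · 10000 = 50000 (Konheim–Weiss)
Check (6,2,6,3,5) → sorted (2,3,5,6,6): b_i ≤ 4+i ∀i, a PF.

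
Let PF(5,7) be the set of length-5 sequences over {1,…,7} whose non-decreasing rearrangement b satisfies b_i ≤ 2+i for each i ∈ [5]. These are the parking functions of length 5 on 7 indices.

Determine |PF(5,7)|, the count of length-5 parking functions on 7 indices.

12288

#PF = 3·8^4 = 3×4096 = 12288 [KW]
Example (6,5,1,5,4) → sorted (1,4,5,5,6): b_i ≤ 2+i ∀i, a PF.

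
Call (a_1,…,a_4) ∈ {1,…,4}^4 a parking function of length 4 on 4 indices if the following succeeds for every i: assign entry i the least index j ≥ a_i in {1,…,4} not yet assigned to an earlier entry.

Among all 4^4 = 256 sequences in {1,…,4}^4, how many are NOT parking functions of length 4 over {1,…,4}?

131

#PF = (5−4)·5^(4−1) = 1×125 = 125
Check (4,4,2,4) → sorted (2,4,4,4): b_1=2>1, not a PF.
Total 256; non-PF = 256−125 = 131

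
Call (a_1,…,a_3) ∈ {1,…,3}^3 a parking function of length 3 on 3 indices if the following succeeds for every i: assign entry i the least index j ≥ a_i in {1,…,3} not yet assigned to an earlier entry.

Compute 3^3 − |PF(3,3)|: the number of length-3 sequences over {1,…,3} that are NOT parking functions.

11

|PF| = (3−3+1)·(3+1)^(3−1) = 1·16 = 16 (Pollak)
Check (3,3,3) → sorted (3,3,3): b_1=3>1, not a PF.
Total 27; non-PF = 27−16 = 11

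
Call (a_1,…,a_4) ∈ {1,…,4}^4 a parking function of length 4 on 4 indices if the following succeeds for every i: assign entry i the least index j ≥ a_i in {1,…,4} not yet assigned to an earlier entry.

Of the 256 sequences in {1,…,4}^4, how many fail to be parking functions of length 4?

131

Count = (5−4)·5^(4−1) = 1×125 = 125 [KW]
Example (4,4,4,2) → sorted (2,4,4,4): b_1=2>1, not a PF.
Total 256; non-PF = 256−125 = 131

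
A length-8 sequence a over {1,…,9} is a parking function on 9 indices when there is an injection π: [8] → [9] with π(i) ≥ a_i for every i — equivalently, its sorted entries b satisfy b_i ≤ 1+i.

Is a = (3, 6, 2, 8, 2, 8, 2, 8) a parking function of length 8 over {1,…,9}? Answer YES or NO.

Sorted: b = (2, 2, 2, 3, 6, 8, 8, 8).
  b_1=2 ≤ 2
  b_2=2 ≤ 3
  b_3=2 ≤ 4
  b_4=3 ≤ 5
  b_5=6 ≤ 6
  b_6=8 > 7
  fails at i=6 ⇒ NO

NO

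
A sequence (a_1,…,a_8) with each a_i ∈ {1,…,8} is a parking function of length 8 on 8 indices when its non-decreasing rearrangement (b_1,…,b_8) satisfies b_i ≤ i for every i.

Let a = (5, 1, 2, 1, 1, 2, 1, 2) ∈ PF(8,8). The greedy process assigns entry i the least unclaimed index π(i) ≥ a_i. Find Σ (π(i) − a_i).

21

Σπ(i) = 1+…+8 = 36; Σa = 5+1+2+1+1+2+1+2 = 15; disp = 36−15 = 21.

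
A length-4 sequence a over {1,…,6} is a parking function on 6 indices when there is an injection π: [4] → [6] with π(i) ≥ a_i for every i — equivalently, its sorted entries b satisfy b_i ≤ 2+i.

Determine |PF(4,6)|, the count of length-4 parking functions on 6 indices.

1029

|PF(4,6)| = (6+1−4)·(6+1)^{4−1} = 3×343 = 1029 (Konheim–Weiss)
One tuple (3,2,4,3) → sorted (2,3,3,4): b_i ≤ 2+i ∀i, a PF.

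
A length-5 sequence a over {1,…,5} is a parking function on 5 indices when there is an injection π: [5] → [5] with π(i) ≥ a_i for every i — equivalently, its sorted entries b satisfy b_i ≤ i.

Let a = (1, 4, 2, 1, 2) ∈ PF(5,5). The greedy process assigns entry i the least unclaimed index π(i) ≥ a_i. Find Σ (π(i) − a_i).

Σπ(i) = 1+…+5 = 15; Σa = 1+4+2+1+2 = 10; disp = 15−10 = 5.

5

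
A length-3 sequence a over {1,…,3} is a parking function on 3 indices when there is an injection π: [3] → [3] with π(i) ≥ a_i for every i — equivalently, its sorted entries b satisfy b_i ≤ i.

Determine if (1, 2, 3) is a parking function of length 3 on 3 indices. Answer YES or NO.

YES

Order a: b = (1, 2, 3).
  b_1=1 ≤ 1
  b_2=2 ≤ 2
  b_3=3 ≤ 3
All bounds hold ⇒ YES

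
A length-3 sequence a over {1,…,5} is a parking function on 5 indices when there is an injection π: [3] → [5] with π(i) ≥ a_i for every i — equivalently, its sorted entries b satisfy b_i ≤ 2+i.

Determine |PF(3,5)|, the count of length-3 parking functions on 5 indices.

108

|PF(3,5)| = (5−3+1)·(5+1)^(3−1) = 3 · 36 = 108
E.g. (1,3,1) → sorted (1,1,3): b_i ≤ 2+i ∀i, a PF.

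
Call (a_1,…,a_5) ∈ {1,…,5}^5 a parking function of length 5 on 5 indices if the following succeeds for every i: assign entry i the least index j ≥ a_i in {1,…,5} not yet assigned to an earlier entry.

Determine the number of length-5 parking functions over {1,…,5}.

#PF = (5−5+1)·(5+1)^(5−1) = 1·1296 = 1296 (Pollak)
One tuple (1,1,4,2,1) → sorted (1,1,1,2,4): b_i ≤ i ∀i, a PF.

1296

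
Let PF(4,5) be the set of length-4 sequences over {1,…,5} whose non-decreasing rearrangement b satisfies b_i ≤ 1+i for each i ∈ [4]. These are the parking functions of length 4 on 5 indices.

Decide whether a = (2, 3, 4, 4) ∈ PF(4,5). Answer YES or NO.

Rearranged: b = (2, 3, 4, 4).
  b_1=2 ≤ 2
  b_2=3 ≤ 3
  b_3=4 ≤ 4
  b_4=4 ≤ 5
All bounds hold ⇒ YES

YES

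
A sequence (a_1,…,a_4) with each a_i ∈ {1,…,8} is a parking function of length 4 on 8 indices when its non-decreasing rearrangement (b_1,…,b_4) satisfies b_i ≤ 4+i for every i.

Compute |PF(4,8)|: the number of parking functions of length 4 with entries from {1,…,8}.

|PF| = (9−4)·9^(4−1) = 5 · 729 = 3645 (Pollak)
E.g. (4,6,1,5) → sorted (1,4,5,6): b_i ≤ 4+i ∀i, a PF.

3645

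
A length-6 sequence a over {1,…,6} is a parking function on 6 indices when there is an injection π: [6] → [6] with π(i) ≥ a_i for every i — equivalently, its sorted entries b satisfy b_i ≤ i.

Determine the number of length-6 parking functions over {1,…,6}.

#PF = (7−6)·7^(6−1) = 1×16807 = 16807 (Konheim–Weiss)
Check (5,6,1,3,1,4) → sorted (1,1,3,4,5,6): b_i ≤ i ∀i, a PF.

16807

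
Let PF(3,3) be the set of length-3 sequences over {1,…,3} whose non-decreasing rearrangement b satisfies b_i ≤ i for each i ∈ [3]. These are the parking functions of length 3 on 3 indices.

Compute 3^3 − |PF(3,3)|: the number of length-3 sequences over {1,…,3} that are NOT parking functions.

|PF| = (4−3)·4^(3−1) = 1 · 16 = 16 (Pollak)
Check (3,3,3) → sorted (3,3,3): b_1=3>1, not a PF.
3^3 − 16 = 27 − 16 = 11

11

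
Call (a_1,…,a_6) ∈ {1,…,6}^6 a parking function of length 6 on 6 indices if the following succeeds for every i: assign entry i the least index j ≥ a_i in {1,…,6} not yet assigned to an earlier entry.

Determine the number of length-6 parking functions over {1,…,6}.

16807

|PF(6,6)| = (6−6+1)·(6+1)^(6−1) = 1·16807 = 16807 (Konheim–Weiss)
E.g. (1,5,1,3,2,2) → sorted (1,1,2,2,3,5): b_i ≤ i ∀i, a PF.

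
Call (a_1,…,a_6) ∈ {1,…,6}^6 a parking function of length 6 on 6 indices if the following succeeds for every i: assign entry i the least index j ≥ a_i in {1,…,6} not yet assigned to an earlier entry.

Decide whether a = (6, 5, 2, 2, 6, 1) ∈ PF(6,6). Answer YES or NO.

NO

Rearranged: b = (1, 2, 2, 5, 6, 6).
  b_1=1 ≤ 1
  b_2=2 ≤ 2
  b_3=2 ≤ 3
  b_4=5 > 4
  fails at i=4 ⇒ NO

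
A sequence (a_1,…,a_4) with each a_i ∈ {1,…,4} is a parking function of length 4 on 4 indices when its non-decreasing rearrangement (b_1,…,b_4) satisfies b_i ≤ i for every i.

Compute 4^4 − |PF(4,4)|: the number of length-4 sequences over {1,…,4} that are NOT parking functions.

131

#PF = (4+1−4)·(4+1)^{4−1} = 1·125 = 125 (Konheim–Weiss)
Example (4,4,1,4) → sorted (1,4,4,4): b_2=4>2, not a PF.
4^4 − 125 = 256 − 125 = 131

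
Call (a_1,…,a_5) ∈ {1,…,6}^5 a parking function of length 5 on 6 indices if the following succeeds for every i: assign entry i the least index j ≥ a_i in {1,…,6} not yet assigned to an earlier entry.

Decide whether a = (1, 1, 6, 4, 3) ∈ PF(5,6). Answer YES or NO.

YES

Order a: b = (1, 1, 3, 4, 6).
  b_1=1 ≤ 2
  b_2=1 ≤ 3
  b_3=3 ≤ 4
  b_4=4 ≤ 5
  b_5=6 ≤ 6
All bounds hold ⇒ YES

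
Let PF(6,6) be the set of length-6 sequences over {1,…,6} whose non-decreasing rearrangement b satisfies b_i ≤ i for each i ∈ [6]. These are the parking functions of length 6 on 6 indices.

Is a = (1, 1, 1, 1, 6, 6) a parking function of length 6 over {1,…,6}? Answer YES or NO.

Rearranged: b = (1, 1, 1, 1, 6, 6).
  b_1=1 ≤ 1
  b_2=1 ≤ 2
  b_3=1 ≤ 3
  b_4=1 ≤ 4
  b_5=6 > 5
  fails at i=5 ⇒ NO

NO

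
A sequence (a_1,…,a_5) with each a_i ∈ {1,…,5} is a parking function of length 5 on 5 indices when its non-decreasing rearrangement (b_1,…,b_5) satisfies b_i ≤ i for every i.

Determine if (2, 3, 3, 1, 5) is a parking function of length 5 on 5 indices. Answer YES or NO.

YES

Rearranged: b = (1, 2, 3, 3, 5).
  b_1=1 ≤ 1
  b_2=2 ≤ 2
  b_3=3 ≤ 3
  b_4=3 ≤ 4
  b_5=5 ≤ 5
All bounds hold ⇒ YES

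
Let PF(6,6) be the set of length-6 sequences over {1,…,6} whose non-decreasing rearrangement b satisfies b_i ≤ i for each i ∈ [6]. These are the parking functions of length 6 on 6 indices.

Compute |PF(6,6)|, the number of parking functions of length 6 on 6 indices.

|PF(6,6)| = (7−6)·7^(6−1) = 1 · 16807 = 16807 (Konheim–Weiss)
One tuple (5,1,1,3,6,4) → sorted (1,1,3,4,5,6): b_i ≤ i ∀i, a PF.

16807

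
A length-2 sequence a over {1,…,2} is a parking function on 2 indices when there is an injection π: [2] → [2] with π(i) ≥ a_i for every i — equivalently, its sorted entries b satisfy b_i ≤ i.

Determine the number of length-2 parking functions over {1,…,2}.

#PF = (3−2)·3^(2−1) = 1×3 = 3 (Pollak)
E.g. (2,1) → sorted (1,2): b_i ≤ i ∀i, a PF.

3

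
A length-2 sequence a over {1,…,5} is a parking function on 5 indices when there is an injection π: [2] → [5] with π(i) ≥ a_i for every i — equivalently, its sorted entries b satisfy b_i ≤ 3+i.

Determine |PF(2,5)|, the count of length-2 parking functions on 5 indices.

Count = 4·6^1 = 4 · 6 = 24 [KW]
E.g. (2,2) → sorted (2,2): b_i ≤ 3+i ∀i, a PF.

24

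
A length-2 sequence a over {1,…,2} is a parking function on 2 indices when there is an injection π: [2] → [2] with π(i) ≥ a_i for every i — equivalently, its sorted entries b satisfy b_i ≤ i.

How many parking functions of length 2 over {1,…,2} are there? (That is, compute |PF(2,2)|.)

3

|PF| = (3−2)·3^(2−1) = 1·3 = 3
E.g. (1,2) → sorted (1,2): b_i ≤ i ∀i, a PF.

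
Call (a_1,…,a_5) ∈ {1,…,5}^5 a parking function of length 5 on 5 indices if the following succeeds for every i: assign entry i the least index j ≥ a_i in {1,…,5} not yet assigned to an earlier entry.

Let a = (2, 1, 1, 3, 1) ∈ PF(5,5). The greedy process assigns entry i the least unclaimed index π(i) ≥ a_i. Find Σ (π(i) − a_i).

7

Σπ(i) = 1+…+5 = 15; Σa = 2+1+1+3+1 = 8; disp = 15−8 = 7.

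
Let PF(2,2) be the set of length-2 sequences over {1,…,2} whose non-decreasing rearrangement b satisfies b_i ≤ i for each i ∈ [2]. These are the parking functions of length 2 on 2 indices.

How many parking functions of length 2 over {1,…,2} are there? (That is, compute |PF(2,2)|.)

3

|PF| = (2+1−2)·(2+1)^{2−1} = 1×3 = 3 (Pollak)
E.g. (1,2) → sorted (1,2): b_i ≤ i ∀i, a PF.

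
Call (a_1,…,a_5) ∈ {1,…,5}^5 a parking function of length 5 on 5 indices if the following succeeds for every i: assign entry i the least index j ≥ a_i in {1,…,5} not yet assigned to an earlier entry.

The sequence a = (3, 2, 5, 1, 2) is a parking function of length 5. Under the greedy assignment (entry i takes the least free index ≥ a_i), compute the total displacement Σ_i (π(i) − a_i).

Σπ = 5·6/2 = 15 (π permutes [5]); Σa = 3+2+5+1+2 = 13; disp = 15−13 = 2.

2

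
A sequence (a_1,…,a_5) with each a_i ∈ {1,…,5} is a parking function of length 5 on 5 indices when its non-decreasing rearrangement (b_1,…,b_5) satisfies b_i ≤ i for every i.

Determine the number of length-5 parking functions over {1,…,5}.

1296

#PF = (5−5+1)·(5+1)^(5−1) = 1×1296 = 1296 [KW]
Example (5,1,3,3,2) → sorted (1,2,3,3,5): b_i ≤ i ∀i, a PF.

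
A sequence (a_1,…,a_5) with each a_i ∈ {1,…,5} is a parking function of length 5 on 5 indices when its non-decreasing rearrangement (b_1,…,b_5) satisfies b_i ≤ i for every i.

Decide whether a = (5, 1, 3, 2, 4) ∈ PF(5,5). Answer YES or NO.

Order a: b = (1, 2, 3, 4, 5).
  b_1=1 ≤ 1
  b_2=2 ≤ 2
  b_3=3 ≤ 3
  b_4=4 ≤ 4
  b_5=5 ≤ 5
All bounds hold ⇒ YES

YES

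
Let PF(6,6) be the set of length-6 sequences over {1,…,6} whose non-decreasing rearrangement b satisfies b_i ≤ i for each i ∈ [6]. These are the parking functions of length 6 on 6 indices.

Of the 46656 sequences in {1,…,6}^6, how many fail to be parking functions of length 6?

29849

|PF| = 1·7^5 = 1 · 16807 = 16807 [KW]
Example (4,6,4,6,3,3) → sorted (3,3,4,4,6,6): b_1=3>1, not a PF.
6^6 − 16807 = 46656 − 16807 = 29849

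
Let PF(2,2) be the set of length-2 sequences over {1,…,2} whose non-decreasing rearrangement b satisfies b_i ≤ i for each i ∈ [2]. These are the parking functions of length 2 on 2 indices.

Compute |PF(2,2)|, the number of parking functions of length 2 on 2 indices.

3

Count = (3−2)·3^(2−1) = 1 · 3 = 3 (Konheim–Weiss)
Check (2,1) → sorted (1,2): b_i ≤ i ∀i, a PF.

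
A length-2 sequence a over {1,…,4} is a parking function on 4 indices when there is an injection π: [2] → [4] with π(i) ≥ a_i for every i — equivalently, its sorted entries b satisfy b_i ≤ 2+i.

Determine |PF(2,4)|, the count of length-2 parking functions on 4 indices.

15

#PF = (4−2+1)·(4+1)^(2−1) = 3·5 = 15 (Pollak)
Example (1,1) → sorted (1,1): b_i ≤ 2+i ∀i, a PF.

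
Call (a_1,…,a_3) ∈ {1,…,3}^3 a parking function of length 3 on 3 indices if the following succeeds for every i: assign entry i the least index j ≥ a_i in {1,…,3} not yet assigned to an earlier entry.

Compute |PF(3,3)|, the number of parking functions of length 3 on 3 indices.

16

|PF| = (4−3)·4^(3−1) = 1·16 = 16
Example (1,2,1) → sorted (1,1,2): b_i ≤ i ∀i, a PF.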